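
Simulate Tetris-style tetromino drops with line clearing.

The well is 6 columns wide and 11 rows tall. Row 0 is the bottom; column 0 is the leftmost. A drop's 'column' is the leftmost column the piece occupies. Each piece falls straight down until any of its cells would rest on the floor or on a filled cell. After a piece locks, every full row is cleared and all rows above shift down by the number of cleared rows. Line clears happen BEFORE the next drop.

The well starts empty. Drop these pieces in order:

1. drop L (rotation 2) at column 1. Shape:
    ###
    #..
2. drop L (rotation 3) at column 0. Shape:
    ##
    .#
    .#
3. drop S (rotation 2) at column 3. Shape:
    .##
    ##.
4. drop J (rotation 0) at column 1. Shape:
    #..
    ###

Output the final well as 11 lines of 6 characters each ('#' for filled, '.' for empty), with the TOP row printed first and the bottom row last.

Answer: ......
......
......
......
.#....
.###..
##....
.#..##
.#.##.
.###..
.#....

Derivation:
Drop 1: L rot2 at col 1 lands with bottom-row=0; cleared 0 line(s) (total 0); column heights now [0 2 2 2 0 0], max=2
Drop 2: L rot3 at col 0 lands with bottom-row=2; cleared 0 line(s) (total 0); column heights now [5 5 2 2 0 0], max=5
Drop 3: S rot2 at col 3 lands with bottom-row=2; cleared 0 line(s) (total 0); column heights now [5 5 2 3 4 4], max=5
Drop 4: J rot0 at col 1 lands with bottom-row=5; cleared 0 line(s) (total 0); column heights now [5 7 6 6 4 4], max=7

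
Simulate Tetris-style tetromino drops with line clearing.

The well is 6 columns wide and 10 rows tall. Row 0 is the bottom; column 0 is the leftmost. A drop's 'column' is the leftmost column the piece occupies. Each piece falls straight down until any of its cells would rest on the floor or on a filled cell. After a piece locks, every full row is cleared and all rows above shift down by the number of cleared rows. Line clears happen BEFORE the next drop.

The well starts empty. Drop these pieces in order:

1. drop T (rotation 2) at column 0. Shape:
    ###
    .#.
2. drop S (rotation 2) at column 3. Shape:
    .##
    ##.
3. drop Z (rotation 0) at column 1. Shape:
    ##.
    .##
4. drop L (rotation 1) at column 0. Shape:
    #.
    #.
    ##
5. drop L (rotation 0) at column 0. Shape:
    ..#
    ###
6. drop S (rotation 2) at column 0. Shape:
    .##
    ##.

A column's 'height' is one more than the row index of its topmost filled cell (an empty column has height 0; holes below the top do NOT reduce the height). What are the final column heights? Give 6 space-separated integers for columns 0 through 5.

Drop 1: T rot2 at col 0 lands with bottom-row=0; cleared 0 line(s) (total 0); column heights now [2 2 2 0 0 0], max=2
Drop 2: S rot2 at col 3 lands with bottom-row=0; cleared 0 line(s) (total 0); column heights now [2 2 2 1 2 2], max=2
Drop 3: Z rot0 at col 1 lands with bottom-row=2; cleared 0 line(s) (total 0); column heights now [2 4 4 3 2 2], max=4
Drop 4: L rot1 at col 0 lands with bottom-row=4; cleared 0 line(s) (total 0); column heights now [7 5 4 3 2 2], max=7
Drop 5: L rot0 at col 0 lands with bottom-row=7; cleared 0 line(s) (total 0); column heights now [8 8 9 3 2 2], max=9
Drop 6: S rot2 at col 0 lands with bottom-row=8; cleared 0 line(s) (total 0); column heights now [9 10 10 3 2 2], max=10

Answer: 9 10 10 3 2 2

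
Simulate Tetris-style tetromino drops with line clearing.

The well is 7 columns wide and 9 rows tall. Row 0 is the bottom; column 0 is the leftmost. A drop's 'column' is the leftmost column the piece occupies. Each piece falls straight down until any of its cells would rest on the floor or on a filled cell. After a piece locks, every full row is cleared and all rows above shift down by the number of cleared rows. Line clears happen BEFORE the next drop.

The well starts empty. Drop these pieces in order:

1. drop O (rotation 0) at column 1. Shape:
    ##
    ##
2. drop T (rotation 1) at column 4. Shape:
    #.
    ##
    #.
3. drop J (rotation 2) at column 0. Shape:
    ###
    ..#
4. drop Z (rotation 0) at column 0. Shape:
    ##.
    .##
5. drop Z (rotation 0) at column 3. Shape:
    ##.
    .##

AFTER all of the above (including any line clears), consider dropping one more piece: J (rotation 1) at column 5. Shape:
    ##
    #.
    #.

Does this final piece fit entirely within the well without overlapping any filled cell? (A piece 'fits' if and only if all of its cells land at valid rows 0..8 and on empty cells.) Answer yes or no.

Answer: yes

Derivation:
Drop 1: O rot0 at col 1 lands with bottom-row=0; cleared 0 line(s) (total 0); column heights now [0 2 2 0 0 0 0], max=2
Drop 2: T rot1 at col 4 lands with bottom-row=0; cleared 0 line(s) (total 0); column heights now [0 2 2 0 3 2 0], max=3
Drop 3: J rot2 at col 0 lands with bottom-row=2; cleared 0 line(s) (total 0); column heights now [4 4 4 0 3 2 0], max=4
Drop 4: Z rot0 at col 0 lands with bottom-row=4; cleared 0 line(s) (total 0); column heights now [6 6 5 0 3 2 0], max=6
Drop 5: Z rot0 at col 3 lands with bottom-row=3; cleared 0 line(s) (total 0); column heights now [6 6 5 5 5 4 0], max=6
Test piece J rot1 at col 5 (width 2): heights before test = [6 6 5 5 5 4 0]; fits = True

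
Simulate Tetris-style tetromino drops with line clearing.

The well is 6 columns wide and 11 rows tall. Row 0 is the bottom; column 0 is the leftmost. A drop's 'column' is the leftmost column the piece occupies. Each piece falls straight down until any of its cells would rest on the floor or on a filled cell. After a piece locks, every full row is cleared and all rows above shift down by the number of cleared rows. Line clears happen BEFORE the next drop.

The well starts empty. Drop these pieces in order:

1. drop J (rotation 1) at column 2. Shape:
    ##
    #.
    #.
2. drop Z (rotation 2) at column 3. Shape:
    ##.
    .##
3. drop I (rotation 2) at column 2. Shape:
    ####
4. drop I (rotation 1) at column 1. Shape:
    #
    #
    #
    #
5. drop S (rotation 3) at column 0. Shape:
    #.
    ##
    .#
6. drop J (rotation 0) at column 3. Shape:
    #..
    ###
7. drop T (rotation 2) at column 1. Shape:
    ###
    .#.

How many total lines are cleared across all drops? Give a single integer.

Drop 1: J rot1 at col 2 lands with bottom-row=0; cleared 0 line(s) (total 0); column heights now [0 0 3 3 0 0], max=3
Drop 2: Z rot2 at col 3 lands with bottom-row=2; cleared 0 line(s) (total 0); column heights now [0 0 3 4 4 3], max=4
Drop 3: I rot2 at col 2 lands with bottom-row=4; cleared 0 line(s) (total 0); column heights now [0 0 5 5 5 5], max=5
Drop 4: I rot1 at col 1 lands with bottom-row=0; cleared 0 line(s) (total 0); column heights now [0 4 5 5 5 5], max=5
Drop 5: S rot3 at col 0 lands with bottom-row=4; cleared 0 line(s) (total 0); column heights now [7 6 5 5 5 5], max=7
Drop 6: J rot0 at col 3 lands with bottom-row=5; cleared 0 line(s) (total 0); column heights now [7 6 5 7 6 6], max=7
Drop 7: T rot2 at col 1 lands with bottom-row=6; cleared 0 line(s) (total 0); column heights now [7 8 8 8 6 6], max=8

Answer: 0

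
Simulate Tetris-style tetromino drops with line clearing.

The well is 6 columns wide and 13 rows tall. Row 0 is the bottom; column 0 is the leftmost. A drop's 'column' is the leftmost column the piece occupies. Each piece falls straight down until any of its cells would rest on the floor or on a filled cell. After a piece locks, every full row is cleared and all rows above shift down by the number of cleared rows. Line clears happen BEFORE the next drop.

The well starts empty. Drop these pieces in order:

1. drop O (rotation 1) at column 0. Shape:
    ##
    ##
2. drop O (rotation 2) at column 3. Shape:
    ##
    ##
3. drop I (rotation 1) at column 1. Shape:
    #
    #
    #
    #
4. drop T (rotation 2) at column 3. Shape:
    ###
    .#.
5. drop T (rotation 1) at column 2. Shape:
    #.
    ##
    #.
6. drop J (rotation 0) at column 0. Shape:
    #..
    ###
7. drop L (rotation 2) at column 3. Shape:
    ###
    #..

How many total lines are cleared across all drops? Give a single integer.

Answer: 1

Derivation:
Drop 1: O rot1 at col 0 lands with bottom-row=0; cleared 0 line(s) (total 0); column heights now [2 2 0 0 0 0], max=2
Drop 2: O rot2 at col 3 lands with bottom-row=0; cleared 0 line(s) (total 0); column heights now [2 2 0 2 2 0], max=2
Drop 3: I rot1 at col 1 lands with bottom-row=2; cleared 0 line(s) (total 0); column heights now [2 6 0 2 2 0], max=6
Drop 4: T rot2 at col 3 lands with bottom-row=2; cleared 0 line(s) (total 0); column heights now [2 6 0 4 4 4], max=6
Drop 5: T rot1 at col 2 lands with bottom-row=3; cleared 0 line(s) (total 0); column heights now [2 6 6 5 4 4], max=6
Drop 6: J rot0 at col 0 lands with bottom-row=6; cleared 0 line(s) (total 0); column heights now [8 7 7 5 4 4], max=8
Drop 7: L rot2 at col 3 lands with bottom-row=5; cleared 1 line(s) (total 1); column heights now [7 6 6 6 4 4], max=7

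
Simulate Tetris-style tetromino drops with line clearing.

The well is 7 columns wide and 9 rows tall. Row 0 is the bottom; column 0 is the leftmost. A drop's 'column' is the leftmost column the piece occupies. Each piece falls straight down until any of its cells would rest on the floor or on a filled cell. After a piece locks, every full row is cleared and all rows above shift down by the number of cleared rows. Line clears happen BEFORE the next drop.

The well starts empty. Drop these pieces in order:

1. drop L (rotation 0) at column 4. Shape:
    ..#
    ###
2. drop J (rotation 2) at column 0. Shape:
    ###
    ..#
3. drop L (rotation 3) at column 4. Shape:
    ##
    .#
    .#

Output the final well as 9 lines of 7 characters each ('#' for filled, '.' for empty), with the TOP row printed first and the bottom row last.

Answer: .......
.......
.......
.......
.......
....##.
.....#.
###..##
..#.###

Derivation:
Drop 1: L rot0 at col 4 lands with bottom-row=0; cleared 0 line(s) (total 0); column heights now [0 0 0 0 1 1 2], max=2
Drop 2: J rot2 at col 0 lands with bottom-row=0; cleared 0 line(s) (total 0); column heights now [2 2 2 0 1 1 2], max=2
Drop 3: L rot3 at col 4 lands with bottom-row=1; cleared 0 line(s) (total 0); column heights now [2 2 2 0 4 4 2], max=4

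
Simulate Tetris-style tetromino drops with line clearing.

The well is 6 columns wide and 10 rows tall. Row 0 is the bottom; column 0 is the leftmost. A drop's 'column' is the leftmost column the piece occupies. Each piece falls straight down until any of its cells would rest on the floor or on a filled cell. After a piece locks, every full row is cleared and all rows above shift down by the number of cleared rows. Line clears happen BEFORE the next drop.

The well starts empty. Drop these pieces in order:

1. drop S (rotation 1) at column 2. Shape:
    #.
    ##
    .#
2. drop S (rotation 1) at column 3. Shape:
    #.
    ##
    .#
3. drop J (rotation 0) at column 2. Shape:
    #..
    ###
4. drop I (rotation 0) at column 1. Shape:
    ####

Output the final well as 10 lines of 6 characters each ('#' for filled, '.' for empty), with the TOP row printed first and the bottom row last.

Drop 1: S rot1 at col 2 lands with bottom-row=0; cleared 0 line(s) (total 0); column heights now [0 0 3 2 0 0], max=3
Drop 2: S rot1 at col 3 lands with bottom-row=1; cleared 0 line(s) (total 0); column heights now [0 0 3 4 3 0], max=4
Drop 3: J rot0 at col 2 lands with bottom-row=4; cleared 0 line(s) (total 0); column heights now [0 0 6 5 5 0], max=6
Drop 4: I rot0 at col 1 lands with bottom-row=6; cleared 0 line(s) (total 0); column heights now [0 7 7 7 7 0], max=7

Answer: ......
......
......
.####.
..#...
..###.
...#..
..###.
..###.
...#..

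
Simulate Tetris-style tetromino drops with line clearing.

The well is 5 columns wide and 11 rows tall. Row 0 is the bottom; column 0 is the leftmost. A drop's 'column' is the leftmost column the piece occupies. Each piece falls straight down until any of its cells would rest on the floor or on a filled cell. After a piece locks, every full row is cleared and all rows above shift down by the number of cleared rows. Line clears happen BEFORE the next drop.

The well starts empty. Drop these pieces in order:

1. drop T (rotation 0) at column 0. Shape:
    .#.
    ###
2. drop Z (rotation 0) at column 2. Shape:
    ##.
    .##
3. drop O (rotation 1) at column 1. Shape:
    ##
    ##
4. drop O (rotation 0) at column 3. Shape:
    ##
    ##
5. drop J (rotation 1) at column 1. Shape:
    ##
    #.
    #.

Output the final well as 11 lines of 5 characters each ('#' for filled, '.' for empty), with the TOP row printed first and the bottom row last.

Drop 1: T rot0 at col 0 lands with bottom-row=0; cleared 0 line(s) (total 0); column heights now [1 2 1 0 0], max=2
Drop 2: Z rot0 at col 2 lands with bottom-row=0; cleared 1 line(s) (total 1); column heights now [0 1 1 1 0], max=1
Drop 3: O rot1 at col 1 lands with bottom-row=1; cleared 0 line(s) (total 1); column heights now [0 3 3 1 0], max=3
Drop 4: O rot0 at col 3 lands with bottom-row=1; cleared 0 line(s) (total 1); column heights now [0 3 3 3 3], max=3
Drop 5: J rot1 at col 1 lands with bottom-row=3; cleared 0 line(s) (total 1); column heights now [0 6 6 3 3], max=6

Answer: .....
.....
.....
.....
.....
.##..
.#...
.#...
.####
.####
.###.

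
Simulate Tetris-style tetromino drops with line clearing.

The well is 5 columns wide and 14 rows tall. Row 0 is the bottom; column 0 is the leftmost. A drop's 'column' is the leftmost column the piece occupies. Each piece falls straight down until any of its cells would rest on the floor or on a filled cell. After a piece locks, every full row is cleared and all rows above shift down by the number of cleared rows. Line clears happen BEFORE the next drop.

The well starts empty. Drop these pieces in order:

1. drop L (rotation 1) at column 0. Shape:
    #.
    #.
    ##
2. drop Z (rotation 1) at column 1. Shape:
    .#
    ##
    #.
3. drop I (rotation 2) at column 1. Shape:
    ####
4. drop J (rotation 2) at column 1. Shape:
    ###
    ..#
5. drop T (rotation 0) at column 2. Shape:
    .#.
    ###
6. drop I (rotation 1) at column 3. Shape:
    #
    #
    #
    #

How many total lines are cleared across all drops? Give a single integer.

Drop 1: L rot1 at col 0 lands with bottom-row=0; cleared 0 line(s) (total 0); column heights now [3 1 0 0 0], max=3
Drop 2: Z rot1 at col 1 lands with bottom-row=1; cleared 0 line(s) (total 0); column heights now [3 3 4 0 0], max=4
Drop 3: I rot2 at col 1 lands with bottom-row=4; cleared 0 line(s) (total 0); column heights now [3 5 5 5 5], max=5
Drop 4: J rot2 at col 1 lands with bottom-row=5; cleared 0 line(s) (total 0); column heights now [3 7 7 7 5], max=7
Drop 5: T rot0 at col 2 lands with bottom-row=7; cleared 0 line(s) (total 0); column heights now [3 7 8 9 8], max=9
Drop 6: I rot1 at col 3 lands with bottom-row=9; cleared 0 line(s) (total 0); column heights now [3 7 8 13 8], max=13

Answer: 0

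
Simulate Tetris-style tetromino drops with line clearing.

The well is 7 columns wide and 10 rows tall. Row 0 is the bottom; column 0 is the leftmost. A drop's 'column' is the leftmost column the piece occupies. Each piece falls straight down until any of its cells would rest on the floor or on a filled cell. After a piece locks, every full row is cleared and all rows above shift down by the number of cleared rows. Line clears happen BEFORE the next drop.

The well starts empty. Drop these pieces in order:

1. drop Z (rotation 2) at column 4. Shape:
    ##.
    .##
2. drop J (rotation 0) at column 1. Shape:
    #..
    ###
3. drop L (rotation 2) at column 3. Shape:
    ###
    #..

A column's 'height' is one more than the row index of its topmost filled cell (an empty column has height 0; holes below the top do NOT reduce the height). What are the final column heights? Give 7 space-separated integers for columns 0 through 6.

Drop 1: Z rot2 at col 4 lands with bottom-row=0; cleared 0 line(s) (total 0); column heights now [0 0 0 0 2 2 1], max=2
Drop 2: J rot0 at col 1 lands with bottom-row=0; cleared 0 line(s) (total 0); column heights now [0 2 1 1 2 2 1], max=2
Drop 3: L rot2 at col 3 lands with bottom-row=1; cleared 0 line(s) (total 0); column heights now [0 2 1 3 3 3 1], max=3

Answer: 0 2 1 3 3 3 1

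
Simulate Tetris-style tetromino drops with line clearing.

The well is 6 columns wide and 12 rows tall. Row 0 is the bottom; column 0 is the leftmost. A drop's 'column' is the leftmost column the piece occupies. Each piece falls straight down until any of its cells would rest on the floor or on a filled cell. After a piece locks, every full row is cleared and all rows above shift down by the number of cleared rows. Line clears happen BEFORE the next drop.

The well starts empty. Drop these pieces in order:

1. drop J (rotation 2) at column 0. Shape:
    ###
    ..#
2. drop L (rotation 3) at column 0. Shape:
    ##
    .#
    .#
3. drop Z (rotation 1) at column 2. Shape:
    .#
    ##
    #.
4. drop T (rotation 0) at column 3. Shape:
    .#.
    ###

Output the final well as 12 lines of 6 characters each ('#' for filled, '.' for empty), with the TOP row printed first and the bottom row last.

Answer: ......
......
......
......
......
....#.
...###
##.#..
.###..
.##...
###...
..#...

Derivation:
Drop 1: J rot2 at col 0 lands with bottom-row=0; cleared 0 line(s) (total 0); column heights now [2 2 2 0 0 0], max=2
Drop 2: L rot3 at col 0 lands with bottom-row=2; cleared 0 line(s) (total 0); column heights now [5 5 2 0 0 0], max=5
Drop 3: Z rot1 at col 2 lands with bottom-row=2; cleared 0 line(s) (total 0); column heights now [5 5 4 5 0 0], max=5
Drop 4: T rot0 at col 3 lands with bottom-row=5; cleared 0 line(s) (total 0); column heights now [5 5 4 6 7 6], max=7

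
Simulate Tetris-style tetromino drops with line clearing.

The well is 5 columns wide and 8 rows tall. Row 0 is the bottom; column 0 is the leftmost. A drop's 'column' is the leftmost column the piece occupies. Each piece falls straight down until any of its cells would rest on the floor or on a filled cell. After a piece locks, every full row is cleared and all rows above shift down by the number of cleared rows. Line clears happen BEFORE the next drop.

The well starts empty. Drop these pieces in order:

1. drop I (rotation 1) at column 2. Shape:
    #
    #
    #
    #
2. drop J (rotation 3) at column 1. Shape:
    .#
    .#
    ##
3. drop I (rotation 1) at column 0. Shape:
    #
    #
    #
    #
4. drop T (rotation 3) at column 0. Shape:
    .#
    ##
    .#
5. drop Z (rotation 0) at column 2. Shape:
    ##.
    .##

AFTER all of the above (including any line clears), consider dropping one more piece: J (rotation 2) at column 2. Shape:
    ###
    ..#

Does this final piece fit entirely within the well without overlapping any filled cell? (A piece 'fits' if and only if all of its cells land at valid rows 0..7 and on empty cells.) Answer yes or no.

Drop 1: I rot1 at col 2 lands with bottom-row=0; cleared 0 line(s) (total 0); column heights now [0 0 4 0 0], max=4
Drop 2: J rot3 at col 1 lands with bottom-row=4; cleared 0 line(s) (total 0); column heights now [0 5 7 0 0], max=7
Drop 3: I rot1 at col 0 lands with bottom-row=0; cleared 0 line(s) (total 0); column heights now [4 5 7 0 0], max=7
Drop 4: T rot3 at col 0 lands with bottom-row=5; cleared 0 line(s) (total 0); column heights now [7 8 7 0 0], max=8
Drop 5: Z rot0 at col 2 lands with bottom-row=6; cleared 1 line(s) (total 1); column heights now [4 7 7 7 0], max=7
Test piece J rot2 at col 2 (width 3): heights before test = [4 7 7 7 0]; fits = True

Answer: yes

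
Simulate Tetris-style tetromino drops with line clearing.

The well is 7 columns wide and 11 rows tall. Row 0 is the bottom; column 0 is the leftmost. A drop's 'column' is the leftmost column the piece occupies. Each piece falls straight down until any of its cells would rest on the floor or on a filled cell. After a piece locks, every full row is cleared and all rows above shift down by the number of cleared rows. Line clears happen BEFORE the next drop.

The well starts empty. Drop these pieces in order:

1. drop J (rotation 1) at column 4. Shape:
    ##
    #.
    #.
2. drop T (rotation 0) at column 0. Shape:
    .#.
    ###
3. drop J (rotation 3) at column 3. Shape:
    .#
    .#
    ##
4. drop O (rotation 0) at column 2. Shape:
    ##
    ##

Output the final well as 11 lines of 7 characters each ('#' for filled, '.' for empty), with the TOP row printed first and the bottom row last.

Drop 1: J rot1 at col 4 lands with bottom-row=0; cleared 0 line(s) (total 0); column heights now [0 0 0 0 3 3 0], max=3
Drop 2: T rot0 at col 0 lands with bottom-row=0; cleared 0 line(s) (total 0); column heights now [1 2 1 0 3 3 0], max=3
Drop 3: J rot3 at col 3 lands with bottom-row=3; cleared 0 line(s) (total 0); column heights now [1 2 1 4 6 3 0], max=6
Drop 4: O rot0 at col 2 lands with bottom-row=4; cleared 0 line(s) (total 0); column heights now [1 2 6 6 6 3 0], max=6

Answer: .......
.......
.......
.......
.......
..###..
..###..
...##..
....##.
.#..#..
###.#..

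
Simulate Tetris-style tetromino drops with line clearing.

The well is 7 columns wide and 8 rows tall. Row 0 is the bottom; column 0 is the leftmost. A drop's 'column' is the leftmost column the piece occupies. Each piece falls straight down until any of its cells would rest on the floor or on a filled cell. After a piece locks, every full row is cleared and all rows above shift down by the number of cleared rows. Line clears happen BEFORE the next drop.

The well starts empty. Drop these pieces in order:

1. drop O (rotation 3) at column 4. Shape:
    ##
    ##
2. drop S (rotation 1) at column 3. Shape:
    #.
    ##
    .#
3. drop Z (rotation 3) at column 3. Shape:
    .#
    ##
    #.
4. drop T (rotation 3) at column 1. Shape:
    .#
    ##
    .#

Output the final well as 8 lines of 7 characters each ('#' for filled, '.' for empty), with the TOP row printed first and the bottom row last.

Drop 1: O rot3 at col 4 lands with bottom-row=0; cleared 0 line(s) (total 0); column heights now [0 0 0 0 2 2 0], max=2
Drop 2: S rot1 at col 3 lands with bottom-row=2; cleared 0 line(s) (total 0); column heights now [0 0 0 5 4 2 0], max=5
Drop 3: Z rot3 at col 3 lands with bottom-row=5; cleared 0 line(s) (total 0); column heights now [0 0 0 7 8 2 0], max=8
Drop 4: T rot3 at col 1 lands with bottom-row=0; cleared 0 line(s) (total 0); column heights now [0 2 3 7 8 2 0], max=8

Answer: ....#..
...##..
...#...
...#...
...##..
..#.#..
.##.##.
..#.##.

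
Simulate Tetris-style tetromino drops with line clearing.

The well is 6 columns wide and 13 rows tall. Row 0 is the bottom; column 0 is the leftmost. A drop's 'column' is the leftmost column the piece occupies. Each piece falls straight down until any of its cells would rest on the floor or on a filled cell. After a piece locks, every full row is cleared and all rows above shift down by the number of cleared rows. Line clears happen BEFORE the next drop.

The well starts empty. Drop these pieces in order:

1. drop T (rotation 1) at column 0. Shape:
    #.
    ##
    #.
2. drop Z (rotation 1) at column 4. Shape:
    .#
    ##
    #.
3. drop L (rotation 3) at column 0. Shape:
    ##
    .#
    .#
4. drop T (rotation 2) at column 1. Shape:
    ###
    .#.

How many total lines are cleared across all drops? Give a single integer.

Answer: 0

Derivation:
Drop 1: T rot1 at col 0 lands with bottom-row=0; cleared 0 line(s) (total 0); column heights now [3 2 0 0 0 0], max=3
Drop 2: Z rot1 at col 4 lands with bottom-row=0; cleared 0 line(s) (total 0); column heights now [3 2 0 0 2 3], max=3
Drop 3: L rot3 at col 0 lands with bottom-row=2; cleared 0 line(s) (total 0); column heights now [5 5 0 0 2 3], max=5
Drop 4: T rot2 at col 1 lands with bottom-row=4; cleared 0 line(s) (total 0); column heights now [5 6 6 6 2 3], max=6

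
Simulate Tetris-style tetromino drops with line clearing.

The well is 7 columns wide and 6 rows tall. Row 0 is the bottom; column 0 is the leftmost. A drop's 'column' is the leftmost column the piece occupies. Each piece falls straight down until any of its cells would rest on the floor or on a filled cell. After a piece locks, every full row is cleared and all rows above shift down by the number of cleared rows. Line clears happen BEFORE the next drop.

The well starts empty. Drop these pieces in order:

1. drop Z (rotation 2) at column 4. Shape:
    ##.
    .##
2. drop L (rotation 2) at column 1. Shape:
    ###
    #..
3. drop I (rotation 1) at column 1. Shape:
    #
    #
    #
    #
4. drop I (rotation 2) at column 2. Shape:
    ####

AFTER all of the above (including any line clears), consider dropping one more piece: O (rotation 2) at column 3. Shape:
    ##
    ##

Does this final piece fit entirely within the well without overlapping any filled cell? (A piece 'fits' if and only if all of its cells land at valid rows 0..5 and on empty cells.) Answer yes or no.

Drop 1: Z rot2 at col 4 lands with bottom-row=0; cleared 0 line(s) (total 0); column heights now [0 0 0 0 2 2 1], max=2
Drop 2: L rot2 at col 1 lands with bottom-row=0; cleared 0 line(s) (total 0); column heights now [0 2 2 2 2 2 1], max=2
Drop 3: I rot1 at col 1 lands with bottom-row=2; cleared 0 line(s) (total 0); column heights now [0 6 2 2 2 2 1], max=6
Drop 4: I rot2 at col 2 lands with bottom-row=2; cleared 0 line(s) (total 0); column heights now [0 6 3 3 3 3 1], max=6
Test piece O rot2 at col 3 (width 2): heights before test = [0 6 3 3 3 3 1]; fits = True

Answer: yes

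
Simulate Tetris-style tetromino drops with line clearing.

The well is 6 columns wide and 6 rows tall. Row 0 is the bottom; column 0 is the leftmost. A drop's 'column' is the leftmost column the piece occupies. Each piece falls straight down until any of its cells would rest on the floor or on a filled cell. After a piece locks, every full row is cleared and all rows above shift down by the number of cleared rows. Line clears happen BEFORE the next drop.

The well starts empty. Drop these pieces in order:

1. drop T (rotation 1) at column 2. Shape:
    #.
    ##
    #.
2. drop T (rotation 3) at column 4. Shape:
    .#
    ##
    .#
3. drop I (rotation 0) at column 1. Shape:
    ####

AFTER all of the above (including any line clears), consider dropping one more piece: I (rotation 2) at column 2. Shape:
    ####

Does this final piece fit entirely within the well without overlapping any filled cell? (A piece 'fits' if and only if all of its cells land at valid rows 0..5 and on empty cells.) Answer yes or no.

Drop 1: T rot1 at col 2 lands with bottom-row=0; cleared 0 line(s) (total 0); column heights now [0 0 3 2 0 0], max=3
Drop 2: T rot3 at col 4 lands with bottom-row=0; cleared 0 line(s) (total 0); column heights now [0 0 3 2 2 3], max=3
Drop 3: I rot0 at col 1 lands with bottom-row=3; cleared 0 line(s) (total 0); column heights now [0 4 4 4 4 3], max=4
Test piece I rot2 at col 2 (width 4): heights before test = [0 4 4 4 4 3]; fits = True

Answer: yes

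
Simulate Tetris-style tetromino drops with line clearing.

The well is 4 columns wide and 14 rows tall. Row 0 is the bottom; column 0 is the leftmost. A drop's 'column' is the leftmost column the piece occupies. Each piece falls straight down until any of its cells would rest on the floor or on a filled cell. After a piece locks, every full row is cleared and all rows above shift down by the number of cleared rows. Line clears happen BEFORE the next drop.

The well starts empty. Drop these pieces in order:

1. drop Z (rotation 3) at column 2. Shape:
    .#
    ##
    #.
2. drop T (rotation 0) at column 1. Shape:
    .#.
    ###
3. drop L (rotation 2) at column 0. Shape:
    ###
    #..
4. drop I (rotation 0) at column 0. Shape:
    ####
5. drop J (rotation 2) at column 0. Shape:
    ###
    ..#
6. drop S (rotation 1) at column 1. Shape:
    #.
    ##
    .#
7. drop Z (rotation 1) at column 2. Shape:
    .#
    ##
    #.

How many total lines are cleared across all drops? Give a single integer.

Drop 1: Z rot3 at col 2 lands with bottom-row=0; cleared 0 line(s) (total 0); column heights now [0 0 2 3], max=3
Drop 2: T rot0 at col 1 lands with bottom-row=3; cleared 0 line(s) (total 0); column heights now [0 4 5 4], max=5
Drop 3: L rot2 at col 0 lands with bottom-row=4; cleared 0 line(s) (total 0); column heights now [6 6 6 4], max=6
Drop 4: I rot0 at col 0 lands with bottom-row=6; cleared 1 line(s) (total 1); column heights now [6 6 6 4], max=6
Drop 5: J rot2 at col 0 lands with bottom-row=6; cleared 0 line(s) (total 1); column heights now [8 8 8 4], max=8
Drop 6: S rot1 at col 1 lands with bottom-row=8; cleared 0 line(s) (total 1); column heights now [8 11 10 4], max=11
Drop 7: Z rot1 at col 2 lands with bottom-row=10; cleared 0 line(s) (total 1); column heights now [8 11 12 13], max=13

Answer: 1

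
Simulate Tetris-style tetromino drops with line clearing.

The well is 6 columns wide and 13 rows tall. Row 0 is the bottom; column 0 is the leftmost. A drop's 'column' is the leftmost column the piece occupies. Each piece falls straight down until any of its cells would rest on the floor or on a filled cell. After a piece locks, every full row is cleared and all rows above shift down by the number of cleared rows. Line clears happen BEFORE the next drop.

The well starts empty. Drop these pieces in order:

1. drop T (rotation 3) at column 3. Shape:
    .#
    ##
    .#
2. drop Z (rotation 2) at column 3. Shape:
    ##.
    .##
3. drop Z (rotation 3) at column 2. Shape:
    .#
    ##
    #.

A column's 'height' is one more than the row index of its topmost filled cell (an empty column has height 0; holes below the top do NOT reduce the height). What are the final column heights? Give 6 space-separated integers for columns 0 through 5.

Drop 1: T rot3 at col 3 lands with bottom-row=0; cleared 0 line(s) (total 0); column heights now [0 0 0 2 3 0], max=3
Drop 2: Z rot2 at col 3 lands with bottom-row=3; cleared 0 line(s) (total 0); column heights now [0 0 0 5 5 4], max=5
Drop 3: Z rot3 at col 2 lands with bottom-row=4; cleared 0 line(s) (total 0); column heights now [0 0 6 7 5 4], max=7

Answer: 0 0 6 7 5 4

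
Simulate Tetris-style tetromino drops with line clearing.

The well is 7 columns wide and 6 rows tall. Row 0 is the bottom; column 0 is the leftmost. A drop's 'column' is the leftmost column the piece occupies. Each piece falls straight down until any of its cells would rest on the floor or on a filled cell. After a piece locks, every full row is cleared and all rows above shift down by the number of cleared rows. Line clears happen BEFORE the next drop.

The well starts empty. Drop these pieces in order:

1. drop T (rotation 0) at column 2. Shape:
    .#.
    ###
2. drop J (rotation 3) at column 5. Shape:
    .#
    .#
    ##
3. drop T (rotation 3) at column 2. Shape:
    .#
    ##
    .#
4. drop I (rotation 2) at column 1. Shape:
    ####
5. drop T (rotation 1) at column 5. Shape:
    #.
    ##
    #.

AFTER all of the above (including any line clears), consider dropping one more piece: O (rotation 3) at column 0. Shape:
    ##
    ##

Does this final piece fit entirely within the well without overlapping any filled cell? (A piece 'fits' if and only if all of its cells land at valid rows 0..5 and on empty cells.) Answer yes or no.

Drop 1: T rot0 at col 2 lands with bottom-row=0; cleared 0 line(s) (total 0); column heights now [0 0 1 2 1 0 0], max=2
Drop 2: J rot3 at col 5 lands with bottom-row=0; cleared 0 line(s) (total 0); column heights now [0 0 1 2 1 1 3], max=3
Drop 3: T rot3 at col 2 lands with bottom-row=2; cleared 0 line(s) (total 0); column heights now [0 0 4 5 1 1 3], max=5
Drop 4: I rot2 at col 1 lands with bottom-row=5; cleared 0 line(s) (total 0); column heights now [0 6 6 6 6 1 3], max=6
Drop 5: T rot1 at col 5 lands with bottom-row=2; cleared 0 line(s) (total 0); column heights now [0 6 6 6 6 5 4], max=6
Test piece O rot3 at col 0 (width 2): heights before test = [0 6 6 6 6 5 4]; fits = False

Answer: no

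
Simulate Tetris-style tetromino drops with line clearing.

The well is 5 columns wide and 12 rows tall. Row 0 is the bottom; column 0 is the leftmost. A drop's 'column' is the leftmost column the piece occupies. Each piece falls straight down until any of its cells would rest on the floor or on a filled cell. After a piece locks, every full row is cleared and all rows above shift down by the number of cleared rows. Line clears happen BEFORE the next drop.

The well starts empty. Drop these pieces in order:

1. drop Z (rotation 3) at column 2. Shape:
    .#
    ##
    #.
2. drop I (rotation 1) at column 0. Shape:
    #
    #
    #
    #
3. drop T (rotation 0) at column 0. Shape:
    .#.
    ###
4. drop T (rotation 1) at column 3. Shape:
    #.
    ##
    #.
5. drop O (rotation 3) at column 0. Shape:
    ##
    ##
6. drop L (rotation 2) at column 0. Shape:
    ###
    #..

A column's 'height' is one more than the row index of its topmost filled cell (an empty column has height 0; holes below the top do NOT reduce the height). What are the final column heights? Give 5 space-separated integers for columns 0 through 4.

Answer: 9 9 9 5 0

Derivation:
Drop 1: Z rot3 at col 2 lands with bottom-row=0; cleared 0 line(s) (total 0); column heights now [0 0 2 3 0], max=3
Drop 2: I rot1 at col 0 lands with bottom-row=0; cleared 0 line(s) (total 0); column heights now [4 0 2 3 0], max=4
Drop 3: T rot0 at col 0 lands with bottom-row=4; cleared 0 line(s) (total 0); column heights now [5 6 5 3 0], max=6
Drop 4: T rot1 at col 3 lands with bottom-row=3; cleared 1 line(s) (total 1); column heights now [4 5 2 5 0], max=5
Drop 5: O rot3 at col 0 lands with bottom-row=5; cleared 0 line(s) (total 1); column heights now [7 7 2 5 0], max=7
Drop 6: L rot2 at col 0 lands with bottom-row=7; cleared 0 line(s) (total 1); column heights now [9 9 9 5 0], max=9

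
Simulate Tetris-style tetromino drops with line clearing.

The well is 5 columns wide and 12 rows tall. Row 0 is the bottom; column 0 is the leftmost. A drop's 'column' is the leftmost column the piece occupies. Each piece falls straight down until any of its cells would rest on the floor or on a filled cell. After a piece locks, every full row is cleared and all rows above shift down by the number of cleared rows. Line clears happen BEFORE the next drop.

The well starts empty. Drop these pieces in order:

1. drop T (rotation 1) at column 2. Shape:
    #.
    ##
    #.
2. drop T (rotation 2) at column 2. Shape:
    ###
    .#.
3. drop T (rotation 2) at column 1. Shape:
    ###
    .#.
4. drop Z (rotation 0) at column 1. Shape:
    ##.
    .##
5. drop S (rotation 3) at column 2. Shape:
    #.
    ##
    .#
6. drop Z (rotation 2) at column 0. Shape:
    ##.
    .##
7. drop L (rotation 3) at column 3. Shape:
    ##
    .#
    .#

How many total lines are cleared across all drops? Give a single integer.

Answer: 0

Derivation:
Drop 1: T rot1 at col 2 lands with bottom-row=0; cleared 0 line(s) (total 0); column heights now [0 0 3 2 0], max=3
Drop 2: T rot2 at col 2 lands with bottom-row=2; cleared 0 line(s) (total 0); column heights now [0 0 4 4 4], max=4
Drop 3: T rot2 at col 1 lands with bottom-row=4; cleared 0 line(s) (total 0); column heights now [0 6 6 6 4], max=6
Drop 4: Z rot0 at col 1 lands with bottom-row=6; cleared 0 line(s) (total 0); column heights now [0 8 8 7 4], max=8
Drop 5: S rot3 at col 2 lands with bottom-row=7; cleared 0 line(s) (total 0); column heights now [0 8 10 9 4], max=10
Drop 6: Z rot2 at col 0 lands with bottom-row=10; cleared 0 line(s) (total 0); column heights now [12 12 11 9 4], max=12
Drop 7: L rot3 at col 3 lands with bottom-row=7; cleared 0 line(s) (total 0); column heights now [12 12 11 10 10], max=12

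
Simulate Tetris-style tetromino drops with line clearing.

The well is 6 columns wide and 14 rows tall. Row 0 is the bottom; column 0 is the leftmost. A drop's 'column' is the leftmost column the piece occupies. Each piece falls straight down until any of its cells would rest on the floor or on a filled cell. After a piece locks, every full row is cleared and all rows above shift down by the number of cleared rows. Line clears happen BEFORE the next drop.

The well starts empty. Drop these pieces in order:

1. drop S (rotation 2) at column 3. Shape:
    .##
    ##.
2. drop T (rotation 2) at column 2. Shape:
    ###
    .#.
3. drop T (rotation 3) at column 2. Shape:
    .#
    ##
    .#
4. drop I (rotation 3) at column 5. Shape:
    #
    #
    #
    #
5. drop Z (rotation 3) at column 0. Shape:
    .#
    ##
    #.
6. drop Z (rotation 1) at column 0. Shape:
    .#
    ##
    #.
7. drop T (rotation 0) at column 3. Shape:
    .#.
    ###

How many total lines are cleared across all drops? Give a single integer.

Drop 1: S rot2 at col 3 lands with bottom-row=0; cleared 0 line(s) (total 0); column heights now [0 0 0 1 2 2], max=2
Drop 2: T rot2 at col 2 lands with bottom-row=1; cleared 0 line(s) (total 0); column heights now [0 0 3 3 3 2], max=3
Drop 3: T rot3 at col 2 lands with bottom-row=3; cleared 0 line(s) (total 0); column heights now [0 0 5 6 3 2], max=6
Drop 4: I rot3 at col 5 lands with bottom-row=2; cleared 0 line(s) (total 0); column heights now [0 0 5 6 3 6], max=6
Drop 5: Z rot3 at col 0 lands with bottom-row=0; cleared 0 line(s) (total 0); column heights now [2 3 5 6 3 6], max=6
Drop 6: Z rot1 at col 0 lands with bottom-row=2; cleared 1 line(s) (total 1); column heights now [3 4 4 5 2 5], max=5
Drop 7: T rot0 at col 3 lands with bottom-row=5; cleared 0 line(s) (total 1); column heights now [3 4 4 6 7 6], max=7

Answer: 1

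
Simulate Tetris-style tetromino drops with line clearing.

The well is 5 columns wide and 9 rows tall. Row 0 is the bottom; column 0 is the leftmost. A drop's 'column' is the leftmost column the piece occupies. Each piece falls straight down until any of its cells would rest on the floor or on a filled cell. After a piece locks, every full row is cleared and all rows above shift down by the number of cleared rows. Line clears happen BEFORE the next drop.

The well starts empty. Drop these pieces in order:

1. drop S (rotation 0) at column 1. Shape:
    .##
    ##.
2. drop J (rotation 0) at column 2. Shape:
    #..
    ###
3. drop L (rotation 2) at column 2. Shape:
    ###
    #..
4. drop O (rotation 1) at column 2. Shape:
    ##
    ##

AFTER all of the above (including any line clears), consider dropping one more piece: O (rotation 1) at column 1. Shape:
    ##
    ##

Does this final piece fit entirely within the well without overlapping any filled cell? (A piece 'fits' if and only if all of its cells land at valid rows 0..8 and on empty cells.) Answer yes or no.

Answer: no

Derivation:
Drop 1: S rot0 at col 1 lands with bottom-row=0; cleared 0 line(s) (total 0); column heights now [0 1 2 2 0], max=2
Drop 2: J rot0 at col 2 lands with bottom-row=2; cleared 0 line(s) (total 0); column heights now [0 1 4 3 3], max=4
Drop 3: L rot2 at col 2 lands with bottom-row=4; cleared 0 line(s) (total 0); column heights now [0 1 6 6 6], max=6
Drop 4: O rot1 at col 2 lands with bottom-row=6; cleared 0 line(s) (total 0); column heights now [0 1 8 8 6], max=8
Test piece O rot1 at col 1 (width 2): heights before test = [0 1 8 8 6]; fits = False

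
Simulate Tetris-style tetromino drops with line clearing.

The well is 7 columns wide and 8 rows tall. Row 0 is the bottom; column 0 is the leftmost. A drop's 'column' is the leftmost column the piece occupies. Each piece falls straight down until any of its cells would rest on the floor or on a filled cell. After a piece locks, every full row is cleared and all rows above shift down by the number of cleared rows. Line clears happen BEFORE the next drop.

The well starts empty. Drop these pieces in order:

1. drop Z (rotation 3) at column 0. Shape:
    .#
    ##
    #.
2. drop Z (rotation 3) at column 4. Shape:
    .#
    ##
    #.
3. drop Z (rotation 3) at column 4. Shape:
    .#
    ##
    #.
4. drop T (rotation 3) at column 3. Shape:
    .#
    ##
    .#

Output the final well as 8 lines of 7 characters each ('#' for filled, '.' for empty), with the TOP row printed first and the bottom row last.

Drop 1: Z rot3 at col 0 lands with bottom-row=0; cleared 0 line(s) (total 0); column heights now [2 3 0 0 0 0 0], max=3
Drop 2: Z rot3 at col 4 lands with bottom-row=0; cleared 0 line(s) (total 0); column heights now [2 3 0 0 2 3 0], max=3
Drop 3: Z rot3 at col 4 lands with bottom-row=2; cleared 0 line(s) (total 0); column heights now [2 3 0 0 4 5 0], max=5
Drop 4: T rot3 at col 3 lands with bottom-row=4; cleared 0 line(s) (total 0); column heights now [2 3 0 6 7 5 0], max=7

Answer: .......
....#..
...##..
....##.
....##.
.#..##.
##..##.
#...#..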